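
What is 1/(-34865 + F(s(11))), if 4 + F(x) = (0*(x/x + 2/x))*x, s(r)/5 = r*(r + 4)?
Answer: -1/34869 ≈ -2.8679e-5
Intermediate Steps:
s(r) = 5*r*(4 + r) (s(r) = 5*(r*(r + 4)) = 5*(r*(4 + r)) = 5*r*(4 + r))
F(x) = -4 (F(x) = -4 + (0*(x/x + 2/x))*x = -4 + (0*(1 + 2/x))*x = -4 + 0*x = -4 + 0 = -4)
1/(-34865 + F(s(11))) = 1/(-34865 - 4) = 1/(-34869) = -1/34869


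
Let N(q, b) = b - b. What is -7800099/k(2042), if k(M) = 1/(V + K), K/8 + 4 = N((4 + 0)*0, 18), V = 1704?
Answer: -13041765528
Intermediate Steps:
N(q, b) = 0
K = -32 (K = -32 + 8*0 = -32 + 0 = -32)
k(M) = 1/1672 (k(M) = 1/(1704 - 32) = 1/1672)
-7800099/k(2042) = -7800099/1/1672 = -7800099*1672 = -13041765528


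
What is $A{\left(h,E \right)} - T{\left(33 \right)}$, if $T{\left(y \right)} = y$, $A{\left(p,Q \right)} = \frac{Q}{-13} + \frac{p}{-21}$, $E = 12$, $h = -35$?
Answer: $- \frac{1258}{39} \approx -32.256$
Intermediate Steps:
$A{\left(p,Q \right)} = - \frac{Q}{13} - \frac{p}{21}$ ($A{\left(p,Q \right)} = Q \left(- \frac{1}{13}\right) + p \left(- \frac{1}{21}\right) = - \frac{Q}{13} - \frac{p}{21}$)
$A{\left(h,E \right)} - T{\left(33 \right)} = \left(\left(- \frac{1}{13}\right) 12 - - \frac{5}{3}\right) - 33 = \left(- \frac{12}{13} + \frac{5}{3}\right) - 33 = \frac{29}{39} - 33 = - \frac{1258}{39}$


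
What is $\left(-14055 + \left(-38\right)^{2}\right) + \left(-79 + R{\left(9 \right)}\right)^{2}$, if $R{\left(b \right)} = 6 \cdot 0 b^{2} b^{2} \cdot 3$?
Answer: $-6370$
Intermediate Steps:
$R{\left(b \right)} = 0$ ($R{\left(b \right)} = 6 \cdot 0 b^{2} \cdot 3 = 6 \cdot 0 \cdot 3 = 0 \cdot 3 = 0$)
$\left(-14055 + \left(-38\right)^{2}\right) + \left(-79 + R{\left(9 \right)}\right)^{2} = \left(-14055 + \left(-38\right)^{2}\right) + \left(-79 + 0\right)^{2} = \left(-14055 + 1444\right) + \left(-79\right)^{2} = -12611 + 6241 = -6370$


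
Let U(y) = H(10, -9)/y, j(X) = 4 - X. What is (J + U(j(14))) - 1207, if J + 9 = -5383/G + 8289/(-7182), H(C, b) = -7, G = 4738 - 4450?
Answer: -236554991/191520 ≈ -1235.1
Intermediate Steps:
G = 288
J = -1104883/38304 (J = -9 + (-5383/288 + 8289/(-7182)) = -9 + (-5383*1/288 + 8289*(-1/7182)) = -9 + (-5383/288 - 307/266) = -9 - 760147/38304 = -1104883/38304 ≈ -28.845)
U(y) = -7/y
(J + U(j(14))) - 1207 = (-1104883/38304 - 7/(4 - 1*14)) - 1207 = (-1104883/38304 - 7/(4 - 14)) - 1207 = (-1104883/38304 - 7/(-10)) - 1207 = (-1104883/38304 - 7*(-⅒)) - 1207 = (-1104883/38304 + 7/10) - 1207 = -5390351/191520 - 1207 = -236554991/191520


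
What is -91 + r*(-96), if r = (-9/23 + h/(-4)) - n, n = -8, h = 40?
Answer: 3187/23 ≈ 138.57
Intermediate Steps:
r = -55/23 (r = (-9/23 + 40/(-4)) - 1*(-8) = (-9*1/23 + 40*(-¼)) + 8 = (-9/23 - 10) + 8 = -239/23 + 8 = -55/23 ≈ -2.3913)
-91 + r*(-96) = -91 - 55/23*(-96) = -91 + 5280/23 = 3187/23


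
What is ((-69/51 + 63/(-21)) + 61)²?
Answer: 927369/289 ≈ 3208.9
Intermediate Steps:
((-69/51 + 63/(-21)) + 61)² = ((-69*1/51 + 63*(-1/21)) + 61)² = ((-23/17 - 3) + 61)² = (-74/17 + 61)² = (963/17)² = 927369/289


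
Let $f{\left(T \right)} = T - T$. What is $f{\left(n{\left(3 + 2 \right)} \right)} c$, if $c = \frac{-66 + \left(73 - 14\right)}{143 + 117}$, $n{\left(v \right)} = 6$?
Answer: $0$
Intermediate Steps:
$f{\left(T \right)} = 0$
$c = - \frac{7}{260}$ ($c = \frac{-66 + \left(73 - 14\right)}{260} = \left(-66 + 59\right) \frac{1}{260} = \left(-7\right) \frac{1}{260} = - \frac{7}{260} \approx -0.026923$)
$f{\left(n{\left(3 + 2 \right)} \right)} c = 0 \left(- \frac{7}{260}\right) = 0$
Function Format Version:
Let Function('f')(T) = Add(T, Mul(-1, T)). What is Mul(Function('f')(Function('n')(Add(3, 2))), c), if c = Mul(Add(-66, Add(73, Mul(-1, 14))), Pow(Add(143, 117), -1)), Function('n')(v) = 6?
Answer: 0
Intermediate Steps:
Function('f')(T) = 0
c = Rational(-7, 260) (c = Mul(Add(-66, Add(73, -14)), Pow(260, -1)) = Mul(Add(-66, 59), Rational(1, 260)) = Mul(-7, Rational(1, 260)) = Rational(-7, 260) ≈ -0.026923)
Mul(Function('f')(Function('n')(Add(3, 2))), c) = Mul(0, Rational(-7, 260)) = 0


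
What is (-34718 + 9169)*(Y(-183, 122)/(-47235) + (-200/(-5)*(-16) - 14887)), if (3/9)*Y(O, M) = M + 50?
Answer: 6246035235063/15745 ≈ 3.9670e+8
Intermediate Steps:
Y(O, M) = 150 + 3*M (Y(O, M) = 3*(M + 50) = 3*(50 + M) = 150 + 3*M)
(-34718 + 9169)*(Y(-183, 122)/(-47235) + (-200/(-5)*(-16) - 14887)) = (-34718 + 9169)*((150 + 3*122)/(-47235) + (-200/(-5)*(-16) - 14887)) = -25549*((150 + 366)*(-1/47235) + (-200*(-1)/5*(-16) - 14887)) = -25549*(516*(-1/47235) + (-25*(-8/5)*(-16) - 14887)) = -25549*(-172/15745 + (40*(-16) - 14887)) = -25549*(-172/15745 + (-640 - 14887)) = -25549*(-172/15745 - 15527) = -25549*(-244472787/15745) = 6246035235063/15745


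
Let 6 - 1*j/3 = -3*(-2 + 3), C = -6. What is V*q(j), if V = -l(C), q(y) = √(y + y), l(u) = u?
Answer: 18*√6 ≈ 44.091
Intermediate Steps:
j = 27 (j = 18 - (-3)*3*(-2 + 3) = 18 - (-3)*3*1 = 18 - (-3)*3 = 18 - 3*(-3) = 18 + 9 = 27)
q(y) = √2*√y (q(y) = √(2*y) = √2*√y)
V = 6 (V = -1*(-6) = 6)
V*q(j) = 6*(√2*√27) = 6*(√2*(3*√3)) = 6*(3*√6) = 18*√6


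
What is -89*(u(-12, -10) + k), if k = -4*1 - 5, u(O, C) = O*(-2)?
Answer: -1335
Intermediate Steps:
u(O, C) = -2*O
k = -9 (k = -4 - 5 = -9)
-89*(u(-12, -10) + k) = -89*(-2*(-12) - 9) = -89*(24 - 9) = -89*15 = -1335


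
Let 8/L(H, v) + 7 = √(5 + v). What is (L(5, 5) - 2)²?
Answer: 18596/1521 + 2144*√10/1521 ≈ 16.684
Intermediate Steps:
L(H, v) = 8/(-7 + √(5 + v))
(L(5, 5) - 2)² = (8/(-7 + √(5 + 5)) - 2)² = (8/(-7 + √10) - 2)² = (-2 + 8/(-7 + √10))²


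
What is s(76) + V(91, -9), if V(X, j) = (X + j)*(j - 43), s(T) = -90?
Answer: -4354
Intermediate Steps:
V(X, j) = (-43 + j)*(X + j) (V(X, j) = (X + j)*(-43 + j) = (-43 + j)*(X + j))
s(76) + V(91, -9) = -90 + ((-9)² - 43*91 - 43*(-9) + 91*(-9)) = -90 + (81 - 3913 + 387 - 819) = -90 - 4264 = -4354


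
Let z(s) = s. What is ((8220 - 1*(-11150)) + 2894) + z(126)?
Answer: 22390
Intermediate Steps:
((8220 - 1*(-11150)) + 2894) + z(126) = ((8220 - 1*(-11150)) + 2894) + 126 = ((8220 + 11150) + 2894) + 126 = (19370 + 2894) + 126 = 22264 + 126 = 22390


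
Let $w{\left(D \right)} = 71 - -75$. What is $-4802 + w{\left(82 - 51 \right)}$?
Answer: $-4656$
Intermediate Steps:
$w{\left(D \right)} = 146$ ($w{\left(D \right)} = 71 + 75 = 146$)
$-4802 + w{\left(82 - 51 \right)} = -4802 + 146 = -4656$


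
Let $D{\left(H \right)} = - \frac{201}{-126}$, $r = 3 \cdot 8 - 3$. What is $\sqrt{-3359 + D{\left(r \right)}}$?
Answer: $\frac{i \sqrt{5922462}}{42} \approx 57.943 i$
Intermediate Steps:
$r = 21$ ($r = 24 - 3 = 21$)
$D{\left(H \right)} = \frac{67}{42}$ ($D{\left(H \right)} = \left(-201\right) \left(- \frac{1}{126}\right) = \frac{67}{42}$)
$\sqrt{-3359 + D{\left(r \right)}} = \sqrt{-3359 + \frac{67}{42}} = \sqrt{- \frac{141011}{42}} = \frac{i \sqrt{5922462}}{42}$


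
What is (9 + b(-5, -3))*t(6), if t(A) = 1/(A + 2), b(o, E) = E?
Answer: ¾ ≈ 0.75000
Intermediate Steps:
t(A) = 1/(2 + A)
(9 + b(-5, -3))*t(6) = (9 - 3)/(2 + 6) = 6/8 = 6*(⅛) = ¾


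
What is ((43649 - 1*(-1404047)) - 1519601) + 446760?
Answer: 374855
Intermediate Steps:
((43649 - 1*(-1404047)) - 1519601) + 446760 = ((43649 + 1404047) - 1519601) + 446760 = (1447696 - 1519601) + 446760 = -71905 + 446760 = 374855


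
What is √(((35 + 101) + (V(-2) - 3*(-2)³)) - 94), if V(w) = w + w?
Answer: √62 ≈ 7.8740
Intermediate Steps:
V(w) = 2*w
√(((35 + 101) + (V(-2) - 3*(-2)³)) - 94) = √(((35 + 101) + (2*(-2) - 3*(-2)³)) - 94) = √((136 + (-4 - 3*(-8))) - 94) = √((136 + (-4 + 24)) - 94) = √((136 + 20) - 94) = √(156 - 94) = √62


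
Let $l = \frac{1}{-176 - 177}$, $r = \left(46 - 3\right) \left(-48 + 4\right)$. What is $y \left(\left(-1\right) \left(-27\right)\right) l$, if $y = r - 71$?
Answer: $\frac{53001}{353} \approx 150.14$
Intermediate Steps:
$r = -1892$ ($r = 43 \left(-44\right) = -1892$)
$l = - \frac{1}{353}$ ($l = \frac{1}{-353} = - \frac{1}{353} \approx -0.0028329$)
$y = -1963$ ($y = -1892 - 71 = -1963$)
$y \left(\left(-1\right) \left(-27\right)\right) l = - 1963 \left(\left(-1\right) \left(-27\right)\right) \left(- \frac{1}{353}\right) = \left(-1963\right) 27 \left(- \frac{1}{353}\right) = \left(-53001\right) \left(- \frac{1}{353}\right) = \frac{53001}{353}$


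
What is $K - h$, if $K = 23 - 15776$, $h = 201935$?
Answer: $-217688$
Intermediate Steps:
$K = -15753$ ($K = 23 - 15776 = -15753$)
$K - h = -15753 - 201935 = -217688$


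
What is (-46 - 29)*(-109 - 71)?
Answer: 13500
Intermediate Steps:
(-46 - 29)*(-109 - 71) = -75*(-180) = 13500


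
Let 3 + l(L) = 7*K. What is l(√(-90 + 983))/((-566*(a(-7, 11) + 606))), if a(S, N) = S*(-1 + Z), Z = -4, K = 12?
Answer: -81/362806 ≈ -0.00022326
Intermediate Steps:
a(S, N) = -5*S (a(S, N) = S*(-1 - 4) = S*(-5) = -5*S)
l(L) = 81 (l(L) = -3 + 7*12 = -3 + 84 = 81)
l(√(-90 + 983))/((-566*(a(-7, 11) + 606))) = 81/((-566*(-5*(-7) + 606))) = 81/((-566*(35 + 606))) = 81/((-566*641)) = 81/(-362806) = 81*(-1/362806) = -81/362806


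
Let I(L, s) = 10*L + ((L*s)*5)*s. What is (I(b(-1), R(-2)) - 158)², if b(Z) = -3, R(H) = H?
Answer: 61504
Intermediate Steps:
I(L, s) = 10*L + 5*L*s² (I(L, s) = 10*L + (5*L*s)*s = 10*L + 5*L*s²)
(I(b(-1), R(-2)) - 158)² = (5*(-3)*(2 + (-2)²) - 158)² = (5*(-3)*(2 + 4) - 158)² = (5*(-3)*6 - 158)² = (-90 - 158)² = (-248)² = 61504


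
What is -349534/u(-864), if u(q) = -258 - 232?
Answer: 174767/245 ≈ 713.33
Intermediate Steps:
u(q) = -490
-349534/u(-864) = -349534/(-490) = -349534*(-1/490) = 174767/245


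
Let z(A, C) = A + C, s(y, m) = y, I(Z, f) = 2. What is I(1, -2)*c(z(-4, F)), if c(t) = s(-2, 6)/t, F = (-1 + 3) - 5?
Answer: 4/7 ≈ 0.57143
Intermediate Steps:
F = -3 (F = 2 - 5 = -3)
c(t) = -2/t
I(1, -2)*c(z(-4, F)) = 2*(-2/(-4 - 3)) = 2*(-2/(-7)) = 2*(-2*(-⅐)) = 2*(2/7) = 4/7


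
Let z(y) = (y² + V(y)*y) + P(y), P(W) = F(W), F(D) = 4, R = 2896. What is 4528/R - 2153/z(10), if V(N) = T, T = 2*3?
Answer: -343281/29684 ≈ -11.565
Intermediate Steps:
P(W) = 4
T = 6
V(N) = 6
z(y) = 4 + y² + 6*y (z(y) = (y² + 6*y) + 4 = 4 + y² + 6*y)
4528/R - 2153/z(10) = 4528/2896 - 2153/(4 + 10² + 6*10) = 4528*(1/2896) - 2153/(4 + 100 + 60) = 283/181 - 2153/164 = -343281/29684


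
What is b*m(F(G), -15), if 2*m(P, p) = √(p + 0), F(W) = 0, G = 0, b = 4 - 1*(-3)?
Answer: 7*I*√15/2 ≈ 13.555*I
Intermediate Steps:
b = 7 (b = 4 + 3 = 7)
m(P, p) = √p/2 (m(P, p) = √(p + 0)/2 = √p/2)
b*m(F(G), -15) = 7*(√(-15)/2) = 7*((I*√15)/2) = 7*(I*√15/2) = 7*I*√15/2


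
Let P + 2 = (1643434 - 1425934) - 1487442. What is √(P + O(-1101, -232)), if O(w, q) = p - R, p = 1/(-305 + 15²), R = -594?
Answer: I*√507740005/20 ≈ 1126.7*I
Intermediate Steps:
p = -1/80 (p = 1/(-305 + 225) = 1/(-80) = -1/80 ≈ -0.012500)
O(w, q) = 47519/80 (O(w, q) = -1/80 - 1*(-594) = -1/80 + 594 = 47519/80)
P = -1269944 (P = -2 + ((1643434 - 1425934) - 1487442) = -2 + (217500 - 1487442) = -2 - 1269942 = -1269944)
√(P + O(-1101, -232)) = √(-1269944 + 47519/80) = √(-101548001/80) = I*√507740005/20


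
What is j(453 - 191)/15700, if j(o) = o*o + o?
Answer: 34453/7850 ≈ 4.3889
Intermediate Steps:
j(o) = o + o² (j(o) = o² + o = o + o²)
j(453 - 191)/15700 = ((453 - 191)*(1 + (453 - 191)))/15700 = (262*(1 + 262))*(1/15700) = (262*263)*(1/15700) = 68906*(1/15700) = 34453/7850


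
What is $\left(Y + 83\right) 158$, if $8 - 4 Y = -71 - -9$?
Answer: $15879$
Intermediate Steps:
$Y = \frac{35}{2}$ ($Y = 2 - \frac{-71 - -9}{4} = 2 - \frac{-71 + 9}{4} = 2 - - \frac{31}{2} = 2 + \frac{31}{2} = \frac{35}{2} \approx 17.5$)
$\left(Y + 83\right) 158 = \left(\frac{35}{2} + 83\right) 158 = \frac{201}{2} \cdot 158 = 15879$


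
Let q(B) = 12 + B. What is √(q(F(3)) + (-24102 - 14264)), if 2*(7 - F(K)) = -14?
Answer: 6*I*√1065 ≈ 195.81*I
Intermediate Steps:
F(K) = 14 (F(K) = 7 - ½*(-14) = 7 + 7 = 14)
√(q(F(3)) + (-24102 - 14264)) = √((12 + 14) + (-24102 - 14264)) = √(26 - 38366) = √(-38340) = 6*I*√1065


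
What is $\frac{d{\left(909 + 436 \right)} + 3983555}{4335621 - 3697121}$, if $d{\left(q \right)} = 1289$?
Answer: $\frac{996211}{159625} \approx 6.2409$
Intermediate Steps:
$\frac{d{\left(909 + 436 \right)} + 3983555}{4335621 - 3697121} = \frac{1289 + 3983555}{4335621 - 3697121} = \frac{3984844}{638500} = 3984844 \cdot \frac{1}{638500} = \frac{996211}{159625}$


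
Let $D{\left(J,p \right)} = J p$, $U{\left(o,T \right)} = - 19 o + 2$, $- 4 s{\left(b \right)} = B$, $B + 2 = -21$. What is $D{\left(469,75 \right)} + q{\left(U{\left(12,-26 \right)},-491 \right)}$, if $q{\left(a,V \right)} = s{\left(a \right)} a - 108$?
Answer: $\frac{67535}{2} \approx 33768.0$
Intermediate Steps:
$B = -23$ ($B = -2 - 21 = -23$)
$s{\left(b \right)} = \frac{23}{4}$ ($s{\left(b \right)} = \left(- \frac{1}{4}\right) \left(-23\right) = \frac{23}{4}$)
$U{\left(o,T \right)} = 2 - 19 o$
$q{\left(a,V \right)} = -108 + \frac{23 a}{4}$ ($q{\left(a,V \right)} = \frac{23 a}{4} - 108 = -108 + \frac{23 a}{4}$)
$D{\left(469,75 \right)} + q{\left(U{\left(12,-26 \right)},-491 \right)} = 469 \cdot 75 + \left(-108 + \frac{23 \left(2 - 228\right)}{4}\right) = 35175 + \left(-108 + \frac{23 \left(2 - 228\right)}{4}\right) = 35175 + \left(-108 + \frac{23}{4} \left(-226\right)\right) = 35175 - \frac{2815}{2} = \frac{67535}{2}$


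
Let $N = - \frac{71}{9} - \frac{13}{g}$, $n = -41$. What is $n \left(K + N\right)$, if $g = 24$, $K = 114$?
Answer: $- \frac{311641}{72} \approx -4328.3$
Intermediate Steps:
$N = - \frac{607}{72}$ ($N = - \frac{71}{9} - \frac{13}{24} = - \frac{607}{72} \approx -8.4306$)
$n \left(K + N\right) = - 41 \left(114 - \frac{607}{72}\right) = \left(-41\right) \frac{7601}{72} = - \frac{311641}{72}$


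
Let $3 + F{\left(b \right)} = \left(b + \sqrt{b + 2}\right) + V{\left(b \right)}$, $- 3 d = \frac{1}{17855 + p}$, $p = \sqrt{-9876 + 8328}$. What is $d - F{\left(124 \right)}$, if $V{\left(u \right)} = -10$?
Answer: $- \frac{106161274664}{956407719} - 3 \sqrt{14} + \frac{2 i \sqrt{43}}{318802573} \approx -122.22 + 4.1138 \cdot 10^{-8} i$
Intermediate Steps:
$p = 6 i \sqrt{43}$ ($p = \sqrt{-1548} = 6 i \sqrt{43} \approx 39.345 i$)
$d = - \frac{1}{3 \left(17855 + 6 i \sqrt{43}\right)} \approx -1.8669 \cdot 10^{-5} + 4.1138 \cdot 10^{-8} i$
$F{\left(b \right)} = -13 + b + \sqrt{2 + b}$ ($F{\left(b \right)} = -3 - \left(10 - b - \sqrt{b + 2}\right) = -3 - \left(10 - b - \sqrt{2 + b}\right) = -3 + \left(-10 + b + \sqrt{2 + b}\right) = -13 + b + \sqrt{2 + b}$)
$d - F{\left(124 \right)} = \frac{i}{3 \left(- 17855 i + 6 \sqrt{43}\right)} - \left(-13 + 124 + \sqrt{2 + 124}\right) = \frac{i}{3 \left(- 17855 i + 6 \sqrt{43}\right)} - \left(-13 + 124 + \sqrt{126}\right) = \frac{i}{3 \left(- 17855 i + 6 \sqrt{43}\right)} - \left(-13 + 124 + 3 \sqrt{14}\right) = \frac{i}{3 \left(- 17855 i + 6 \sqrt{43}\right)} - \left(111 + 3 \sqrt{14}\right) = -111 - 3 \sqrt{14} + \frac{i}{3 \left(- 17855 i + 6 \sqrt{43}\right)}$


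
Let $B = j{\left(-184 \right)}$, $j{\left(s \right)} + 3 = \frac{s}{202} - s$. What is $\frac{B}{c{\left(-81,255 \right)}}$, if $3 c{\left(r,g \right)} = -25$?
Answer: $- \frac{54567}{2525} \approx -21.611$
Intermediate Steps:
$c{\left(r,g \right)} = - \frac{25}{3}$ ($c{\left(r,g \right)} = \frac{1}{3} \left(-25\right) = - \frac{25}{3}$)
$j{\left(s \right)} = -3 - \frac{201 s}{202}$ ($j{\left(s \right)} = -3 - \left(s - \frac{s}{202}\right) = -3 - \left(s - s \frac{1}{202}\right) = -3 + \left(\frac{s}{202} - s\right) = -3 - \frac{201 s}{202}$)
$B = \frac{18189}{101}$ ($B = -3 - - \frac{18492}{101} = -3 + \frac{18492}{101} = \frac{18189}{101} \approx 180.09$)
$\frac{B}{c{\left(-81,255 \right)}} = \frac{18189}{101 \left(- \frac{25}{3}\right)} = \frac{18189}{101} \left(- \frac{3}{25}\right) = - \frac{54567}{2525}$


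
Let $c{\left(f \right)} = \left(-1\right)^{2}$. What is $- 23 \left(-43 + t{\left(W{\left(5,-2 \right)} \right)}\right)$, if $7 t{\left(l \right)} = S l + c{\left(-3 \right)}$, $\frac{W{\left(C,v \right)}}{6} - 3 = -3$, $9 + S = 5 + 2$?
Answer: $\frac{6900}{7} \approx 985.71$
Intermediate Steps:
$S = -2$ ($S = -9 + \left(5 + 2\right) = -9 + 7 = -2$)
$W{\left(C,v \right)} = 0$ ($W{\left(C,v \right)} = 18 + 6 \left(-3\right) = 18 - 18 = 0$)
$c{\left(f \right)} = 1$
$t{\left(l \right)} = \frac{1}{7} - \frac{2 l}{7}$ ($t{\left(l \right)} = \frac{- 2 l + 1}{7} = \frac{1 - 2 l}{7} = \frac{1}{7} - \frac{2 l}{7}$)
$- 23 \left(-43 + t{\left(W{\left(5,-2 \right)} \right)}\right) = - 23 \left(-43 + \left(\frac{1}{7} - 0\right)\right) = - 23 \left(-43 + \left(\frac{1}{7} + 0\right)\right) = - 23 \left(-43 + \frac{1}{7}\right) = \left(-23\right) \left(- \frac{300}{7}\right) = \frac{6900}{7}$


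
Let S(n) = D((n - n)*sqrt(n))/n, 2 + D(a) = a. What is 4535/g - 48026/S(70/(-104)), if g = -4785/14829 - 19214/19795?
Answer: -129431959197985/6580487004 ≈ -19669.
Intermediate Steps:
D(a) = -2 + a
g = -126547827/97846685 (g = -4785*1/14829 - 19214*1/19795 = -1595/4943 - 19214/19795 = -126547827/97846685 ≈ -1.2933)
S(n) = -2/n (S(n) = (-2 + (n - n)*sqrt(n))/n = (-2 + 0*sqrt(n))/n = (-2 + 0)/n = -2/n)
4535/g - 48026/S(70/(-104)) = 4535/(-126547827/97846685) - 48026/((-2/(70/(-104)))) = 4535*(-97846685/126547827) - 48026/((-2/(70*(-1/104)))) = -443734716475/126547827 - 48026/((-2/(-35/52))) = -443734716475/126547827 - 48026/((-2*(-52/35))) = -443734716475/126547827 - 48026/104/35 = -443734716475/126547827 - 48026*35/104 = -443734716475/126547827 - 840455/52 = -129431959197985/6580487004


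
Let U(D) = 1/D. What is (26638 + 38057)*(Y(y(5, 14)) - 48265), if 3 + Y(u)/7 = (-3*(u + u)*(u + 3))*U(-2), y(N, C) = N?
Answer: -3069518970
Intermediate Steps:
Y(u) = -21 + 21*u*(3 + u) (Y(u) = -21 + 7*(-3*(u + u)*(u + 3)/(-2)) = -21 + 7*(-3*2*u*(3 + u)*(-½)) = -21 + 7*(-6*u*(3 + u)*(-½)) = -21 + 7*(3*u*(3 + u)) = -21 + 21*u*(3 + u))
(26638 + 38057)*(Y(y(5, 14)) - 48265) = (26638 + 38057)*((-21 + 21*5² + 63*5) - 48265) = 64695*((-21 + 21*25 + 315) - 48265) = 64695*((-21 + 525 + 315) - 48265) = 64695*(819 - 48265) = 64695*(-47446) = -3069518970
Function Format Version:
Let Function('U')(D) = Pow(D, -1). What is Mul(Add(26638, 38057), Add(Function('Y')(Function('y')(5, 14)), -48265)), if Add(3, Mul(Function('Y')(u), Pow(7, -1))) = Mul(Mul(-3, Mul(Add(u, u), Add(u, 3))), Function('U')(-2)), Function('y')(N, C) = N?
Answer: -3069518970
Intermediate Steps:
Function('Y')(u) = Add(-21, Mul(21, u, Add(3, u))) (Function('Y')(u) = Add(-21, Mul(7, Mul(Mul(-3, Mul(Add(u, u), Add(u, 3))), Pow(-2, -1)))) = Add(-21, Mul(7, Mul(Mul(-3, Mul(Mul(2, u), Add(3, u))), Rational(-1, 2)))) = Add(-21, Mul(7, Mul(Mul(-3, Mul(2, u, Add(3, u))), Rational(-1, 2)))) = Add(-21, Mul(7, Mul(Mul(-6, u, Add(3, u)), Rational(-1, 2)))) = Add(-21, Mul(7, Mul(3, u, Add(3, u)))) = Add(-21, Mul(21, u, Add(3, u))))
Mul(Add(26638, 38057), Add(Function('Y')(Function('y')(5, 14)), -48265)) = Mul(Add(26638, 38057), Add(Add(-21, Mul(21, Pow(5, 2)), Mul(63, 5)), -48265)) = Mul(64695, Add(Add(-21, Mul(21, 25), 315), -48265)) = Mul(64695, Add(Add(-21, 525, 315), -48265)) = Mul(64695, Add(819, -48265)) = Mul(64695, -47446) = -3069518970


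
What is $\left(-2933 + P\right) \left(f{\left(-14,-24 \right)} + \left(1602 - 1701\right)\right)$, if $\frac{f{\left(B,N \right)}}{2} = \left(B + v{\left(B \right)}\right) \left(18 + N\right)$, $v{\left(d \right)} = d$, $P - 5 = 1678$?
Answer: $-296250$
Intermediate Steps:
$P = 1683$ ($P = 5 + 1678 = 1683$)
$f{\left(B,N \right)} = 4 B \left(18 + N\right)$ ($f{\left(B,N \right)} = 2 \left(B + B\right) \left(18 + N\right) = 2 \cdot 2 B \left(18 + N\right) = 4 B \left(18 + N\right)$)
$\left(-2933 + P\right) \left(f{\left(-14,-24 \right)} + \left(1602 - 1701\right)\right) = \left(-2933 + 1683\right) \left(4 \left(-14\right) \left(18 - 24\right) + \left(1602 - 1701\right)\right) = - 1250 \left(4 \left(-14\right) \left(-6\right) - 99\right) = - 1250 \left(336 - 99\right) = \left(-1250\right) 237 = -296250$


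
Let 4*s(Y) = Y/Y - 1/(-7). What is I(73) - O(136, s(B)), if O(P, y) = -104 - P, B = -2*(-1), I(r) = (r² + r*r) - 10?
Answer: 10888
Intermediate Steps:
I(r) = -10 + 2*r² (I(r) = (r² + r²) - 10 = 2*r² - 10 = -10 + 2*r²)
B = 2
s(Y) = 2/7 (s(Y) = (Y/Y - 1/(-7))/4 = (1 - 1*(-⅐))/4 = (1 + ⅐)/4 = (¼)*(8/7) = 2/7)
I(73) - O(136, s(B)) = (-10 + 2*73²) - (-104 - 1*136) = (-10 + 2*5329) - (-104 - 136) = (-10 + 10658) - 1*(-240) = 10648 + 240 = 10888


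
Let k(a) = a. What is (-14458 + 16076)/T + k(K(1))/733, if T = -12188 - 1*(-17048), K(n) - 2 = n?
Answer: 600287/1781190 ≈ 0.33701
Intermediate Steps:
K(n) = 2 + n
T = 4860 (T = -12188 + 17048 = 4860)
(-14458 + 16076)/T + k(K(1))/733 = (-14458 + 16076)/4860 + (2 + 1)/733 = 1618*(1/4860) + 3*(1/733) = 809/2430 + 3/733 = 600287/1781190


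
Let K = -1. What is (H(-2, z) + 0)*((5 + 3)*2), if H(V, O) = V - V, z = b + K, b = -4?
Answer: 0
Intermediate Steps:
z = -5 (z = -4 - 1 = -5)
H(V, O) = 0
(H(-2, z) + 0)*((5 + 3)*2) = (0 + 0)*((5 + 3)*2) = 0*(8*2) = 0*16 = 0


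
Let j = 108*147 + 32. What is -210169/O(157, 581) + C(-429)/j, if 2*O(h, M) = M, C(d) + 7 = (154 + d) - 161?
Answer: -6686994287/9242548 ≈ -723.50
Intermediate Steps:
C(d) = -14 + d (C(d) = -7 + ((154 + d) - 161) = -7 + (-7 + d) = -14 + d)
O(h, M) = M/2
j = 15908 (j = 15876 + 32 = 15908)
-210169/O(157, 581) + C(-429)/j = -210169/((1/2)*581) + (-14 - 429)/15908 = -210169/581/2 - 443*1/15908 = -210169*2/581 - 443/15908 = -420338/581 - 443/15908 = -6686994287/9242548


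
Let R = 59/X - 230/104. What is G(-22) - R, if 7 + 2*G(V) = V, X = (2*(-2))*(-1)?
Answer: -703/26 ≈ -27.038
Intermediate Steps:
X = 4 (X = -4*(-1) = 4)
G(V) = -7/2 + V/2
R = 163/13 (R = 59/4 - 230/104 = 59*(¼) - 230*1/104 = 59/4 - 115/52 = 163/13 ≈ 12.538)
G(-22) - R = (-7/2 + (½)*(-22)) - 1*163/13 = (-7/2 - 11) - 163/13 = -29/2 - 163/13 = -703/26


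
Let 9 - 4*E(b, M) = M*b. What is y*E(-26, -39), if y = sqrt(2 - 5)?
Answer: -1005*I*sqrt(3)/4 ≈ -435.18*I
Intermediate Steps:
y = I*sqrt(3) (y = sqrt(-3) = I*sqrt(3) ≈ 1.732*I)
E(b, M) = 9/4 - M*b/4
y*E(-26, -39) = (I*sqrt(3))*(9/4 - 1/4*(-39)*(-26)) = (I*sqrt(3))*(9/4 - 507/2) = (I*sqrt(3))*(-1005/4) = -1005*I*sqrt(3)/4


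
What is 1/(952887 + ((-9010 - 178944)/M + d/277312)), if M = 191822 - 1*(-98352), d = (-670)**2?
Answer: 10058591536/9584710880115551 ≈ 1.0494e-6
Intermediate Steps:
d = 448900
M = 290174 (M = 191822 + 98352 = 290174)
1/(952887 + ((-9010 - 178944)/M + d/277312)) = 1/(952887 + ((-9010 - 178944)/290174 + 448900/277312)) = 1/(952887 + (-187954*1/290174 + 448900*(1/277312))) = 1/(952887 + (-93977/145087 + 112225/69328)) = 1/(952887 + 9767151119/10058591536) = 1/(9584710880115551/10058591536) = 10058591536/9584710880115551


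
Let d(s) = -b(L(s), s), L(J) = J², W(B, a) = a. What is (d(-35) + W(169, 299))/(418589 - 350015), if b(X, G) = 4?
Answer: 295/68574 ≈ 0.0043019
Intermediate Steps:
d(s) = -4 (d(s) = -1*4 = -4)
(d(-35) + W(169, 299))/(418589 - 350015) = (-4 + 299)/(418589 - 350015) = 295/68574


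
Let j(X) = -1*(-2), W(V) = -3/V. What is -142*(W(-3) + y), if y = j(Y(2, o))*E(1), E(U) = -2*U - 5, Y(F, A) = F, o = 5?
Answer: 1846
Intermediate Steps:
j(X) = 2
E(U) = -5 - 2*U
y = -14 (y = 2*(-5 - 2*1) = 2*(-5 - 2) = 2*(-7) = -14)
-142*(W(-3) + y) = -142*(-3/(-3) - 14) = -142*(-3*(-⅓) - 14) = -142*(1 - 14) = -142*(-13) = 1846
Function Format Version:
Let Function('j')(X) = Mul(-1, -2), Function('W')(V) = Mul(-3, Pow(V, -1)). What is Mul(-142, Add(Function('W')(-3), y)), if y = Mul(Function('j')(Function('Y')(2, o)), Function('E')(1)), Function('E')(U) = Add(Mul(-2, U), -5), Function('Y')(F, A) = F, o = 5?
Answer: 1846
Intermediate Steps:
Function('j')(X) = 2
Function('E')(U) = Add(-5, Mul(-2, U))
y = -14 (y = Mul(2, Add(-5, Mul(-2, 1))) = Mul(2, Add(-5, -2)) = Mul(2, -7) = -14)
Mul(-142, Add(Function('W')(-3), y)) = Mul(-142, Add(Mul(-3, Pow(-3, -1)), -14)) = Mul(-142, Add(Mul(-3, Rational(-1, 3)), -14)) = Mul(-142, Add(1, -14)) = Mul(-142, -13) = 1846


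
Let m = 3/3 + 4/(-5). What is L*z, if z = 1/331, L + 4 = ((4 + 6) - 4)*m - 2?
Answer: -24/1655 ≈ -0.014502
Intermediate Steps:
m = 1/5 (m = 3*(1/3) + 4*(-1/5) = 1 - 4/5 = 1/5 ≈ 0.20000)
L = -24/5 (L = -4 + (((4 + 6) - 4)*(1/5) - 2) = -4 + ((10 - 4)*(1/5) - 2) = -4 + (6*(1/5) - 2) = -4 + (6/5 - 2) = -4 - 4/5 = -24/5 ≈ -4.8000)
z = 1/331 ≈ 0.0030211
L*z = -24/5*1/331 = -24/1655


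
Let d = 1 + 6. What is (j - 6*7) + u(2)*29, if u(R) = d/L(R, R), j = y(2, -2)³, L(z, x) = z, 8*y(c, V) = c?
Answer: 3809/64 ≈ 59.516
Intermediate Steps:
y(c, V) = c/8
j = 1/64 (j = ((⅛)*2)³ = (¼)³ = 1/64 ≈ 0.015625)
d = 7
u(R) = 7/R
(j - 6*7) + u(2)*29 = (1/64 - 6*7) + (7/2)*29 = (1/64 - 42) + (7*(½))*29 = -2687/64 + (7/2)*29 = -2687/64 + 203/2 = 3809/64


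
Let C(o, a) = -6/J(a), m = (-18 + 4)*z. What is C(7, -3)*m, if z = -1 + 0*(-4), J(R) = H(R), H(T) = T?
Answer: 28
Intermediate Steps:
J(R) = R
z = -1 (z = -1 + 0 = -1)
m = 14 (m = (-18 + 4)*(-1) = -14*(-1) = 14)
C(o, a) = -6/a
C(7, -3)*m = -6/(-3)*14 = -6*(-⅓)*14 = 2*14 = 28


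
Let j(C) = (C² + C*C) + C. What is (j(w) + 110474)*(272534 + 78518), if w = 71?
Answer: 42346349604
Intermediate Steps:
j(C) = C + 2*C² (j(C) = (C² + C²) + C = 2*C² + C = C + 2*C²)
(j(w) + 110474)*(272534 + 78518) = (71*(1 + 2*71) + 110474)*(272534 + 78518) = (71*(1 + 142) + 110474)*351052 = (71*143 + 110474)*351052 = (10153 + 110474)*351052 = 120627*351052 = 42346349604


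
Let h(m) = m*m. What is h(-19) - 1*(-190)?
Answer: 551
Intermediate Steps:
h(m) = m**2
h(-19) - 1*(-190) = (-19)**2 - 1*(-190) = 361 + 190 = 551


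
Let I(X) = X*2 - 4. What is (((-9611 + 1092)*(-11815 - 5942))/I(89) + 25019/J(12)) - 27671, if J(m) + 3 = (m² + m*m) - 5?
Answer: 6835391571/8120 ≈ 8.4180e+5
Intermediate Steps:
I(X) = -4 + 2*X (I(X) = 2*X - 4 = -4 + 2*X)
J(m) = -8 + 2*m² (J(m) = -3 + ((m² + m*m) - 5) = -3 + ((m² + m²) - 5) = -3 + (2*m² - 5) = -3 + (-5 + 2*m²) = -8 + 2*m²)
(((-9611 + 1092)*(-11815 - 5942))/I(89) + 25019/J(12)) - 27671 = (((-9611 + 1092)*(-11815 - 5942))/(-4 + 2*89) + 25019/(-8 + 2*12²)) - 27671 = ((-8519*(-17757))/(-4 + 178) + 25019/(-8 + 2*144)) - 27671 = (151271883/174 + 25019/(-8 + 288)) - 27671 = (151271883*(1/174) + 25019/280) - 27671 = (50423961/58 + 25019*(1/280)) - 27671 = (50423961/58 + 25019/280) - 27671 = 7060080091/8120 - 27671 = 6835391571/8120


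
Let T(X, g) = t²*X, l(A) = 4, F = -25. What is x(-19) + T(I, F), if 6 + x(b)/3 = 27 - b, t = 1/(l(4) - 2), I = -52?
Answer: 107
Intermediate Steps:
t = ½ (t = 1/(4 - 2) = 1/2 = ½ ≈ 0.50000)
T(X, g) = X/4 (T(X, g) = (½)²*X = X/4)
x(b) = 63 - 3*b (x(b) = -18 + 3*(27 - b) = -18 + (81 - 3*b) = 63 - 3*b)
x(-19) + T(I, F) = (63 - 3*(-19)) + (¼)*(-52) = (63 + 57) - 13 = 120 - 13 = 107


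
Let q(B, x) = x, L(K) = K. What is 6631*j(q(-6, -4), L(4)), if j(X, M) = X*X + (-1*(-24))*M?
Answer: 742672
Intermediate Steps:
j(X, M) = X² + 24*M
6631*j(q(-6, -4), L(4)) = 6631*((-4)² + 24*4) = 6631*(16 + 96) = 6631*112 = 742672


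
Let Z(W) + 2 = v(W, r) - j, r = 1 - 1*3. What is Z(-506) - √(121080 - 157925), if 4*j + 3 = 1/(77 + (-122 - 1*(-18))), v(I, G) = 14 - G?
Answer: 797/54 - I*√36845 ≈ 14.759 - 191.95*I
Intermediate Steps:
r = -2 (r = 1 - 3 = -2)
j = -41/54 (j = -¾ + 1/(4*(77 + (-122 - 1*(-18)))) = -¾ + 1/(4*(77 + (-122 + 18))) = -¾ + 1/(4*(77 - 104)) = -¾ + (¼)/(-27) = -¾ + (¼)*(-1/27) = -¾ - 1/108 = -41/54 ≈ -0.75926)
Z(W) = 797/54 (Z(W) = -2 + ((14 - 1*(-2)) - 1*(-41/54)) = -2 + ((14 + 2) + 41/54) = -2 + (16 + 41/54) = -2 + 905/54 = 797/54)
Z(-506) - √(121080 - 157925) = 797/54 - √(121080 - 157925) = 797/54 - √(-36845) = 797/54 - I*√36845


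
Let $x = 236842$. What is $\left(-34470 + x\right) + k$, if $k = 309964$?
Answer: $512336$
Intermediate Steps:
$\left(-34470 + x\right) + k = \left(-34470 + 236842\right) + 309964 = 202372 + 309964 = 512336$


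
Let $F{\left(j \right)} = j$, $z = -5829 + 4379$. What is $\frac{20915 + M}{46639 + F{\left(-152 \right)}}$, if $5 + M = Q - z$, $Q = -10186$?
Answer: $\frac{12174}{46487} \approx 0.26188$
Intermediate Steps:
$z = -1450$
$M = -8741$ ($M = -5 - 8736 = -8741$)
$\frac{20915 + M}{46639 + F{\left(-152 \right)}} = \frac{20915 - 8741}{46639 - 152} = \frac{12174}{46487}$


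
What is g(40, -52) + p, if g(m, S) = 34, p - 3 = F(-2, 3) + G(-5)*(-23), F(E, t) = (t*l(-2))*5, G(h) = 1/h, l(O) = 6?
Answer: 658/5 ≈ 131.60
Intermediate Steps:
F(E, t) = 30*t (F(E, t) = (t*6)*5 = (6*t)*5 = 30*t)
p = 488/5 (p = 3 + (30*3 - 23/(-5)) = 3 + (90 - ⅕*(-23)) = 3 + (90 + 23/5) = 3 + 473/5 = 488/5 ≈ 97.600)
g(40, -52) + p = 34 + 488/5 = 658/5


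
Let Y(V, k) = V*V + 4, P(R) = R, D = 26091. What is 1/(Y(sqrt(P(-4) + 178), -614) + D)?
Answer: 1/26269 ≈ 3.8068e-5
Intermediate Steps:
Y(V, k) = 4 + V**2 (Y(V, k) = V**2 + 4 = 4 + V**2)
1/(Y(sqrt(P(-4) + 178), -614) + D) = 1/((4 + (sqrt(-4 + 178))**2) + 26091) = 1/((4 + (sqrt(174))**2) + 26091) = 1/((4 + 174) + 26091) = 1/(178 + 26091) = 1/26269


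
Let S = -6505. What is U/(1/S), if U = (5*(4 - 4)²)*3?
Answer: 0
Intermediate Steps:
U = 0 (U = (5*0²)*3 = (5*0)*3 = 0*3 = 0)
U/(1/S) = 0/(1/(-6505)) = 0/(-1/6505) = 0*(-6505) = 0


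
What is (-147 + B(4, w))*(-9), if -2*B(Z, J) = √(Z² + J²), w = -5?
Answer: 1323 + 9*√41/2 ≈ 1351.8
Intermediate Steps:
B(Z, J) = -√(J² + Z²)/2 (B(Z, J) = -√(Z² + J²)/2 = -√(J² + Z²)/2)
(-147 + B(4, w))*(-9) = (-147 - √((-5)² + 4²)/2)*(-9) = (-147 - √(25 + 16)/2)*(-9) = (-147 - √41/2)*(-9) = 1323 + 9*√41/2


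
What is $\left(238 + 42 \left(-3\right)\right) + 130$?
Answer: $242$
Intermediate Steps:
$\left(238 + 42 \left(-3\right)\right) + 130 = \left(238 - 126\right) + 130 = 112 + 130 = 242$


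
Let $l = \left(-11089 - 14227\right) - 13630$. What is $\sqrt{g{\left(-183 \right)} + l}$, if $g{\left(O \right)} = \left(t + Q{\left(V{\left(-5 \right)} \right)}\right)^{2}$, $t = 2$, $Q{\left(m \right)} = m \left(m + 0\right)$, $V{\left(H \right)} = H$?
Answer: $i \sqrt{38217} \approx 195.49 i$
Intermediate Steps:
$Q{\left(m \right)} = m^{2}$ ($Q{\left(m \right)} = m m = m^{2}$)
$g{\left(O \right)} = 729$ ($g{\left(O \right)} = \left(2 + \left(-5\right)^{2}\right)^{2} = \left(2 + 25\right)^{2} = 27^{2} = 729$)
$l = -38946$ ($l = -25316 - 13630 = -38946$)
$\sqrt{g{\left(-183 \right)} + l} = \sqrt{729 - 38946} = \sqrt{-38217} = i \sqrt{38217}$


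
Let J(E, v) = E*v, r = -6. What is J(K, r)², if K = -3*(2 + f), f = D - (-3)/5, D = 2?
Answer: 171396/25 ≈ 6855.8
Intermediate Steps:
f = 13/5 (f = 2 - (-3)/5 = 2 - 1*(-⅗) = 2 + ⅗ = 13/5 ≈ 2.6000)
K = -69/5 (K = -3*(2 + 13/5) = -3*23/5 = -69/5 ≈ -13.800)
J(K, r)² = (-69/5*(-6))² = (414/5)² = 171396/25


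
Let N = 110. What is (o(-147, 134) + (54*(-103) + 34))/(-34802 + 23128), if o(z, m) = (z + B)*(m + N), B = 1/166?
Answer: 1717873/484471 ≈ 3.5459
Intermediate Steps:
B = 1/166 ≈ 0.0060241
o(z, m) = (110 + m)*(1/166 + z) (o(z, m) = (z + 1/166)*(m + 110) = (1/166 + z)*(110 + m) = (110 + m)*(1/166 + z))
(o(-147, 134) + (54*(-103) + 34))/(-34802 + 23128) = ((55/83 + 110*(-147) + (1/166)*134 + 134*(-147)) + (54*(-103) + 34))/(-34802 + 23128) = ((55/83 - 16170 + 67/83 - 19698) + (-5562 + 34))/(-11674) = (-2976922/83 - 5528)*(-1/11674) = -3435746/83*(-1/11674) = 1717873/484471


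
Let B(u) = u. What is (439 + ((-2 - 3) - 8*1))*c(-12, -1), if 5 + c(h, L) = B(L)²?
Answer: -1704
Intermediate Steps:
c(h, L) = -5 + L²
(439 + ((-2 - 3) - 8*1))*c(-12, -1) = (439 + ((-2 - 3) - 8*1))*(-5 + (-1)²) = (439 + (-5 - 8))*(-5 + 1) = (439 - 13)*(-4) = 426*(-4) = -1704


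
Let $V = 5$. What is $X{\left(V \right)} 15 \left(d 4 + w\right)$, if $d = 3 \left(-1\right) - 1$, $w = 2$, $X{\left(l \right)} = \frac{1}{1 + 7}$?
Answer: $- \frac{105}{4} \approx -26.25$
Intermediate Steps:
$X{\left(l \right)} = \frac{1}{8}$
$d = -4$ ($d = -3 - 1 = -4$)
$X{\left(V \right)} 15 \left(d 4 + w\right) = \frac{1}{8} \cdot 15 \left(\left(-4\right) 4 + 2\right) = \frac{15 \left(-16 + 2\right)}{8} = \frac{15}{8} \left(-14\right) = - \frac{105}{4}$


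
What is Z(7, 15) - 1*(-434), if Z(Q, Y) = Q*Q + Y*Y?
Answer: 708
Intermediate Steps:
Z(Q, Y) = Q² + Y²
Z(7, 15) - 1*(-434) = (7² + 15²) - 1*(-434) = (49 + 225) + 434 = 274 + 434 = 708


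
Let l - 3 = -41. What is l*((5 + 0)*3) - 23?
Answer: -593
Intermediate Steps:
l = -38 (l = 3 - 41 = -38)
l*((5 + 0)*3) - 23 = -38*(5 + 0)*3 - 23 = -190*3 - 23 = -38*15 - 23 = -570 - 23 = -593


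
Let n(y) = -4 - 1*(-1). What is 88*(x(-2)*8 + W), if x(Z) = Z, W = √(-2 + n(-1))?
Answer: -1408 + 88*I*√5 ≈ -1408.0 + 196.77*I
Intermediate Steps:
n(y) = -3 (n(y) = -4 + 1 = -3)
W = I*√5 (W = √(-2 - 3) = √(-5) = I*√5 ≈ 2.2361*I)
88*(x(-2)*8 + W) = 88*(-2*8 + I*√5) = 88*(-16 + I*√5) = -1408 + 88*I*√5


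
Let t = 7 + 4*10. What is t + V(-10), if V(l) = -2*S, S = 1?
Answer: 45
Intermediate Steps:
t = 47 (t = 7 + 40 = 47)
V(l) = -2 (V(l) = -2*1 = -2)
t + V(-10) = 47 - 2 = 45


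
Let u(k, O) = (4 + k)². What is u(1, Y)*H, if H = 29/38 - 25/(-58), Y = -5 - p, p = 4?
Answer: 16450/551 ≈ 29.855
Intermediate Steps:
Y = -9 (Y = -5 - 1*4 = -5 - 4 = -9)
H = 658/551 (H = 29*(1/38) - 25*(-1/58) = 29/38 + 25/58 = 658/551 ≈ 1.1942)
u(1, Y)*H = (4 + 1)²*(658/551) = 5²*(658/551) = 25*(658/551) = 16450/551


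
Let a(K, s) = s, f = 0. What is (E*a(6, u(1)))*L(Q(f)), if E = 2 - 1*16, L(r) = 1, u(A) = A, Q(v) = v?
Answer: -14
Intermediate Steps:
E = -14 (E = 2 - 16 = -14)
(E*a(6, u(1)))*L(Q(f)) = -14*1*1 = -14*1 = -14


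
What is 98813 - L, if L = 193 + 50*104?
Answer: 93420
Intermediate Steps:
L = 5393 (L = 193 + 5200 = 5393)
98813 - L = 98813 - 1*5393 = 98813 - 5393 = 93420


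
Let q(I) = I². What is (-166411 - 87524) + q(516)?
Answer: 12321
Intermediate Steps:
(-166411 - 87524) + q(516) = (-166411 - 87524) + 516² = -253935 + 266256 = 12321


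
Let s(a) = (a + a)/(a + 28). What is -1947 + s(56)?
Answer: -5837/3 ≈ -1945.7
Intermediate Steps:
s(a) = 2*a/(28 + a) (s(a) = (2*a)/(28 + a) = 2*a/(28 + a))
-1947 + s(56) = -1947 + 2*56/(28 + 56) = -1947 + 2*56/84 = -1947 + 2*56*(1/84) = -1947 + 4/3 = -5837/3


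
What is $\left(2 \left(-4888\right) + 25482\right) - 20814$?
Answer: $-5108$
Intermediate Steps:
$\left(2 \left(-4888\right) + 25482\right) - 20814 = \left(-9776 + 25482\right) - 20814 = 15706 - 20814 = -5108$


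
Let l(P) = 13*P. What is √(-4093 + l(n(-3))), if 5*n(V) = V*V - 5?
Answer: I*√102065/5 ≈ 63.895*I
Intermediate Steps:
n(V) = -1 + V²/5 (n(V) = (V*V - 5)/5 = (V² - 5)/5 = (-5 + V²)/5 = -1 + V²/5)
√(-4093 + l(n(-3))) = √(-4093 + 13*(-1 + (⅕)*(-3)²)) = √(-4093 + 13*(-1 + (⅕)*9)) = √(-4093 + 13*(-1 + 9/5)) = √(-4093 + 13*(⅘)) = √(-4093 + 52/5) = √(-20413/5) = I*√102065/5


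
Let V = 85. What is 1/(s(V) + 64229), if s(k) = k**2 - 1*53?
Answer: 1/71401 ≈ 1.4005e-5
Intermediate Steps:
s(k) = -53 + k**2 (s(k) = k**2 - 53 = -53 + k**2)
1/(s(V) + 64229) = 1/((-53 + 85**2) + 64229) = 1/((-53 + 7225) + 64229) = 1/(7172 + 64229) = 1/71401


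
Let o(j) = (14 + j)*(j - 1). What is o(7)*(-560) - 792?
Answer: -71352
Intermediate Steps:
o(j) = (-1 + j)*(14 + j) (o(j) = (14 + j)*(-1 + j) = (-1 + j)*(14 + j))
o(7)*(-560) - 792 = (-14 + 7² + 13*7)*(-560) - 792 = (-14 + 49 + 91)*(-560) - 792 = 126*(-560) - 792 = -70560 - 792 = -71352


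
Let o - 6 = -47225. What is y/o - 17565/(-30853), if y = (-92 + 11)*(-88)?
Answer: 609481551/1456847807 ≈ 0.41836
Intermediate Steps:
o = -47219 (o = 6 - 47225 = -47219)
y = 7128 (y = -81*(-88) = 7128)
y/o - 17565/(-30853) = 7128/(-47219) - 17565/(-30853) = 7128*(-1/47219) - 17565*(-1/30853) = -7128/47219 + 17565/30853 = 609481551/1456847807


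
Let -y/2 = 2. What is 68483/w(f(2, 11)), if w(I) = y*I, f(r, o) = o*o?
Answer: -68483/484 ≈ -141.49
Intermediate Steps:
y = -4 (y = -2*2 = -4)
f(r, o) = o²
w(I) = -4*I
68483/w(f(2, 11)) = 68483/((-4*11²)) = 68483/((-4*121)) = 68483/(-484) = 68483*(-1/484) = -68483/484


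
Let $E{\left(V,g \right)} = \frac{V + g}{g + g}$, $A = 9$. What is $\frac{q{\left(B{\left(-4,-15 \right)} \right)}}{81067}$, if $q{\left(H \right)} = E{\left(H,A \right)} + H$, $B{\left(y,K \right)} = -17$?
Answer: $- \frac{157}{729603} \approx -0.00021519$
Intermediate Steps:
$E{\left(V,g \right)} = \frac{V + g}{2 g}$
$q{\left(H \right)} = \frac{1}{2} + \frac{19 H}{18}$ ($q{\left(H \right)} = \frac{H + 9}{2 \cdot 9} + H = \frac{1}{2} \cdot \frac{1}{9} \left(9 + H\right) + H = \left(\frac{1}{2} + \frac{H}{18}\right) + H = \frac{1}{2} + \frac{19 H}{18}$)
$\frac{q{\left(B{\left(-4,-15 \right)} \right)}}{81067} = \frac{\frac{1}{2} + \frac{19}{18} \left(-17\right)}{81067} = \left(\frac{1}{2} - \frac{323}{18}\right) \frac{1}{81067} = \left(- \frac{157}{9}\right) \frac{1}{81067} = - \frac{157}{729603}$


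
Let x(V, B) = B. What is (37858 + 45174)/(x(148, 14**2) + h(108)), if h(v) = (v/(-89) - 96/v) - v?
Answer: 16627158/17201 ≈ 966.64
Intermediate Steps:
h(v) = -96/v - 90*v/89 (h(v) = (v*(-1/89) - 96/v) - v = (-v/89 - 96/v) - v = (-96/v - v/89) - v = -96/v - 90*v/89)
(37858 + 45174)/(x(148, 14**2) + h(108)) = (37858 + 45174)/(14**2 + (-96/108 - 90/89*108)) = 83032/(196 + (-96*1/108 - 9720/89)) = 83032/(196 + (-8/9 - 9720/89)) = 83032/(196 - 88192/801) = 83032/(68804/801) = 83032*(801/68804) = 16627158/17201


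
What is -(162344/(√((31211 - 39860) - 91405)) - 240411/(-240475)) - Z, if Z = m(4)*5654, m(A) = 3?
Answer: -4079177361/240475 + 81172*I*√100054/50027 ≈ -16963.0 + 513.24*I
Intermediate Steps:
Z = 16962 (Z = 3*5654 = 16962)
-(162344/(√((31211 - 39860) - 91405)) - 240411/(-240475)) - Z = -(162344/(√((31211 - 39860) - 91405)) - 240411/(-240475)) - 1*16962 = -(162344/(√(-8649 - 91405)) - 240411*(-1/240475)) - 16962 = -(162344/(√(-100054)) + 240411/240475) - 16962 = -(162344/((I*√100054)) + 240411/240475) - 16962 = -(162344*(-I*√100054/100054) + 240411/240475) - 16962 = -(-81172*I*√100054/50027 + 240411/240475) - 16962 = -(240411/240475 - 81172*I*√100054/50027) - 16962 = (-240411/240475 + 81172*I*√100054/50027) - 16962 = -4079177361/240475 + 81172*I*√100054/50027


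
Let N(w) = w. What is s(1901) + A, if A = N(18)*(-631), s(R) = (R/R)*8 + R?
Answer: -9449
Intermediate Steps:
s(R) = 8 + R (s(R) = 1*8 + R = 8 + R)
A = -11358 (A = 18*(-631) = -11358)
s(1901) + A = (8 + 1901) - 11358 = 1909 - 11358 = -9449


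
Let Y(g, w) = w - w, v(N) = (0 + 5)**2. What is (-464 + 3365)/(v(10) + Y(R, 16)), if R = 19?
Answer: 2901/25 ≈ 116.04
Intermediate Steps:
v(N) = 25 (v(N) = 5**2 = 25)
Y(g, w) = 0
(-464 + 3365)/(v(10) + Y(R, 16)) = (-464 + 3365)/(25 + 0) = 2901/25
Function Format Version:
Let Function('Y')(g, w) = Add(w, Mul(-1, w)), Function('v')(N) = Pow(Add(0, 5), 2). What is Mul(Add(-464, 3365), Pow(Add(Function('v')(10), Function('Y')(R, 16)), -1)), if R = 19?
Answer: Rational(2901, 25) ≈ 116.04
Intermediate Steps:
Function('v')(N) = 25 (Function('v')(N) = Pow(5, 2) = 25)
Function('Y')(g, w) = 0
Mul(Add(-464, 3365), Pow(Add(Function('v')(10), Function('Y')(R, 16)), -1)) = Mul(Add(-464, 3365), Pow(Add(25, 0), -1)) = Mul(2901, Pow(25, -1)) = Mul(2901, Rational(1, 25)) = Rational(2901, 25)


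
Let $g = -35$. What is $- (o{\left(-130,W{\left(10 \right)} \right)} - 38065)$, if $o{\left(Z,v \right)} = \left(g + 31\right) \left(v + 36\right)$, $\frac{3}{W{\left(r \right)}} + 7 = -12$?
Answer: $\frac{725959}{19} \approx 38208.0$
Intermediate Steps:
$W{\left(r \right)} = - \frac{3}{19}$ ($W{\left(r \right)} = \frac{3}{-7 - 12} = \frac{3}{-19} = 3 \left(- \frac{1}{19}\right) = - \frac{3}{19}$)
$o{\left(Z,v \right)} = -144 - 4 v$ ($o{\left(Z,v \right)} = \left(-35 + 31\right) \left(v + 36\right) = - 4 \left(36 + v\right) = -144 - 4 v$)
$- (o{\left(-130,W{\left(10 \right)} \right)} - 38065) = - (\left(-144 - - \frac{12}{19}\right) - 38065) = - (\left(-144 + \frac{12}{19}\right) - 38065) = - (- \frac{2724}{19} - 38065) = \left(-1\right) \left(- \frac{725959}{19}\right) = \frac{725959}{19}$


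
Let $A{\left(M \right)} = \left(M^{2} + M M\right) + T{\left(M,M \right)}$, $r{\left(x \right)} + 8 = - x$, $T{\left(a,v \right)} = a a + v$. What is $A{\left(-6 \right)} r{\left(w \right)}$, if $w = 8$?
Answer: $-1632$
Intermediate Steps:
$T{\left(a,v \right)} = v + a^{2}$ ($T{\left(a,v \right)} = a^{2} + v = v + a^{2}$)
$r{\left(x \right)} = -8 - x$
$A{\left(M \right)} = M + 3 M^{2}$ ($A{\left(M \right)} = \left(M^{2} + M M\right) + \left(M + M^{2}\right) = \left(M^{2} + M^{2}\right) + \left(M + M^{2}\right) = 2 M^{2} + \left(M + M^{2}\right) = M + 3 M^{2}$)
$A{\left(-6 \right)} r{\left(w \right)} = - 6 \left(1 + 3 \left(-6\right)\right) \left(-8 - 8\right) = - 6 \left(1 - 18\right) \left(-8 - 8\right) = \left(-6\right) \left(-17\right) \left(-16\right) = 102 \left(-16\right) = -1632$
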